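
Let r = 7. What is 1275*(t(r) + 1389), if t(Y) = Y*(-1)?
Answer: 1762050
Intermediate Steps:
t(Y) = -Y
1275*(t(r) + 1389) = 1275*(-1*7 + 1389) = 1275*(-7 + 1389) = 1275*1382 = 1762050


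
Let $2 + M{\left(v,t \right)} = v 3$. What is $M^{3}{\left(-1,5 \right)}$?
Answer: $-125$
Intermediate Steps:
$M{\left(v,t \right)} = -2 + 3 v$ ($M{\left(v,t \right)} = -2 + v 3 = -2 + 3 v$)
$M^{3}{\left(-1,5 \right)} = \left(-2 + 3 \left(-1\right)\right)^{3} = \left(-2 - 3\right)^{3} = \left(-5\right)^{3} = -125$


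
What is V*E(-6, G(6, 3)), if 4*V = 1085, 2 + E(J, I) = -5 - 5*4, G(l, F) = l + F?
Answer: -29295/4 ≈ -7323.8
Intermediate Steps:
G(l, F) = F + l
E(J, I) = -27 (E(J, I) = -2 + (-5 - 5*4) = -2 + (-5 - 20) = -2 - 25 = -27)
V = 1085/4 (V = (¼)*1085 = 1085/4 ≈ 271.25)
V*E(-6, G(6, 3)) = (1085/4)*(-27) = -29295/4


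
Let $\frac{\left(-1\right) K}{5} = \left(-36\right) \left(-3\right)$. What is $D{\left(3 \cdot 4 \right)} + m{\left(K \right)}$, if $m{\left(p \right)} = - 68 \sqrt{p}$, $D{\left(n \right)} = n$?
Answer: $12 - 408 i \sqrt{15} \approx 12.0 - 1580.2 i$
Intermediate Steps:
$K = -540$ ($K = - 5 \left(\left(-36\right) \left(-3\right)\right) = \left(-5\right) 108 = -540$)
$D{\left(3 \cdot 4 \right)} + m{\left(K \right)} = 3 \cdot 4 - 68 \sqrt{-540} = 12 - 68 \cdot 6 i \sqrt{15} = 12 - 408 i \sqrt{15}$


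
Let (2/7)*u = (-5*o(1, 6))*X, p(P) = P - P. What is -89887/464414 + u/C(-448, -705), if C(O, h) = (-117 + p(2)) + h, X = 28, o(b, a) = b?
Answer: 76837873/190874154 ≈ 0.40256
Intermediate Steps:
p(P) = 0
C(O, h) = -117 + h (C(O, h) = (-117 + 0) + h = -117 + h)
u = -490 (u = 7*(-5*1*28)/2 = 7*(-5*28)/2 = (7/2)*(-140) = -490)
-89887/464414 + u/C(-448, -705) = -89887/464414 - 490/(-117 - 705) = -89887*1/464414 - 490/(-822) = -89887/464414 - 490*(-1/822) = -89887/464414 + 245/411 = 76837873/190874154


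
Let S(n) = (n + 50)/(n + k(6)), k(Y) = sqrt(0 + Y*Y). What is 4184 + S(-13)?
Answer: 29251/7 ≈ 4178.7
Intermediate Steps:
k(Y) = sqrt(Y**2) (k(Y) = sqrt(0 + Y**2) = sqrt(Y**2))
S(n) = (50 + n)/(6 + n) (S(n) = (n + 50)/(n + sqrt(6**2)) = (50 + n)/(n + sqrt(36)) = (50 + n)/(n + 6) = (50 + n)/(6 + n))
4184 + S(-13) = 4184 + (50 - 13)/(6 - 13) = 4184 + 37/(-7) = 4184 - 1/7*37 = 4184 - 37/7 = 29251/7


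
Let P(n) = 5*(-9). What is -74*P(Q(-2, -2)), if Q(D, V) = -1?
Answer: 3330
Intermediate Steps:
P(n) = -45
-74*P(Q(-2, -2)) = -74*(-45) = 3330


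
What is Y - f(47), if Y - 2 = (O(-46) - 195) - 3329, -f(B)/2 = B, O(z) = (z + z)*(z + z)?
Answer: 5036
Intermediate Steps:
O(z) = 4*z² (O(z) = (2*z)*(2*z) = 4*z²)
f(B) = -2*B
Y = 4942 (Y = 2 + ((4*(-46)² - 195) - 3329) = 2 + ((4*2116 - 195) - 3329) = 2 + ((8464 - 195) - 3329) = 2 + (8269 - 3329) = 2 + 4940 = 4942)
Y - f(47) = 4942 - (-2)*47 = 4942 - 1*(-94) = 4942 + 94 = 5036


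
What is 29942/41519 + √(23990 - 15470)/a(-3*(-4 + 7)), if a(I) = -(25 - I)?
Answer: 29942/41519 - √2130/17 ≈ -1.9937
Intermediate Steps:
a(I) = -25 + I
29942/41519 + √(23990 - 15470)/a(-3*(-4 + 7)) = 29942/41519 + √(23990 - 15470)/(-25 - 3*(-4 + 7)) = 29942*(1/41519) + √8520/(-25 - 3*3) = 29942/41519 + (2*√2130)/(-25 - 9) = 29942/41519 + (2*√2130)/(-34) = 29942/41519 + (2*√2130)*(-1/34) = 29942/41519 - √2130/17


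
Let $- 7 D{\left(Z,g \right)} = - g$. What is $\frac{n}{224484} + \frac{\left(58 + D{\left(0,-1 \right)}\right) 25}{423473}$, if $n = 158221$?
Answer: $\frac{471289151231}{665440390524} \approx 0.70824$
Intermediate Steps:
$D{\left(Z,g \right)} = \frac{g}{7}$ ($D{\left(Z,g \right)} = - \frac{\left(-1\right) g}{7} = \frac{g}{7}$)
$\frac{n}{224484} + \frac{\left(58 + D{\left(0,-1 \right)}\right) 25}{423473} = \frac{158221}{224484} + \frac{\left(58 + \frac{1}{7} \left(-1\right)\right) 25}{423473} = 158221 \cdot \frac{1}{224484} + \left(58 - \frac{1}{7}\right) 25 \cdot \frac{1}{423473} = \frac{158221}{224484} + \frac{405}{7} \cdot 25 \cdot \frac{1}{423473} = \frac{158221}{224484} + \frac{10125}{7} \cdot \frac{1}{423473} = \frac{158221}{224484} + \frac{10125}{2964311} = \frac{471289151231}{665440390524}$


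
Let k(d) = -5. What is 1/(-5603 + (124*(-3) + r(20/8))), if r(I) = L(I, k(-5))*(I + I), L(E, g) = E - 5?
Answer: -2/11975 ≈ -0.00016701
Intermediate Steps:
L(E, g) = -5 + E
r(I) = 2*I*(-5 + I) (r(I) = (-5 + I)*(I + I) = (-5 + I)*(2*I) = 2*I*(-5 + I))
1/(-5603 + (124*(-3) + r(20/8))) = 1/(-5603 + (124*(-3) + 2*(20/8)*(-5 + 20/8))) = 1/(-5603 + (-372 + 2*(20*(⅛))*(-5 + 20*(⅛)))) = 1/(-5603 + (-372 + 2*(5/2)*(-5 + 5/2))) = 1/(-5603 + (-372 + 2*(5/2)*(-5/2))) = 1/(-5603 + (-372 - 25/2)) = 1/(-5603 - 769/2) = 1/(-11975/2) = -2/11975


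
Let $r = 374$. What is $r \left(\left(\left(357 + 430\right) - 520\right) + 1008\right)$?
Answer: $476850$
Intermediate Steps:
$r \left(\left(\left(357 + 430\right) - 520\right) + 1008\right) = 374 \left(\left(\left(357 + 430\right) - 520\right) + 1008\right) = 374 \left(\left(787 - 520\right) + 1008\right) = 374 \left(267 + 1008\right) = 374 \cdot 1275 = 476850$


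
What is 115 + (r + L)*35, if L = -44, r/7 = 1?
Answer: -1180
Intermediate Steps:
r = 7 (r = 7*1 = 7)
115 + (r + L)*35 = 115 + (7 - 44)*35 = 115 - 37*35 = 115 - 1295 = -1180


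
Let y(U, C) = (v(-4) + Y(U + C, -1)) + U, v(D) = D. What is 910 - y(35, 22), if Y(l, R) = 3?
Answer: 876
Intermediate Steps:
y(U, C) = -1 + U (y(U, C) = (-4 + 3) + U = -1 + U)
910 - y(35, 22) = 910 - (-1 + 35) = 910 - 1*34 = 910 - 34 = 876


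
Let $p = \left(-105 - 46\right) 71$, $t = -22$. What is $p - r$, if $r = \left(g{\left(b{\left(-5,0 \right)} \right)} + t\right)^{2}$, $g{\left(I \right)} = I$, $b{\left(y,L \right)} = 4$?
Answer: $-11045$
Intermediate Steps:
$p = -10721$ ($p = \left(-151\right) 71 = -10721$)
$r = 324$ ($r = \left(4 - 22\right)^{2} = \left(-18\right)^{2} = 324$)
$p - r = -10721 - 324 = -11045$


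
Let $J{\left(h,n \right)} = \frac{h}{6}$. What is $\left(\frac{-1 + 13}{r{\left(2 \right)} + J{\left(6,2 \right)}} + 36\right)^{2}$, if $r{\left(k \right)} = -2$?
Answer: $576$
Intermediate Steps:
$J{\left(h,n \right)} = \frac{h}{6}$ ($J{\left(h,n \right)} = h \frac{1}{6} = \frac{h}{6}$)
$\left(\frac{-1 + 13}{r{\left(2 \right)} + J{\left(6,2 \right)}} + 36\right)^{2} = \left(\frac{-1 + 13}{-2 + \frac{1}{6} \cdot 6} + 36\right)^{2} = \left(\frac{12}{-2 + 1} + 36\right)^{2} = \left(\frac{12}{-1} + 36\right)^{2} = \left(12 \left(-1\right) + 36\right)^{2} = \left(-12 + 36\right)^{2} = 24^{2} = 576$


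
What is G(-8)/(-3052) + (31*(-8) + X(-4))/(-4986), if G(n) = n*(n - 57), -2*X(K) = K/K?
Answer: -917149/7608636 ≈ -0.12054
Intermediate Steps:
X(K) = -½ (X(K) = -K/(2*K) = -½*1 = -½)
G(n) = n*(-57 + n)
G(-8)/(-3052) + (31*(-8) + X(-4))/(-4986) = -8*(-57 - 8)/(-3052) + (31*(-8) - ½)/(-4986) = -8*(-65)*(-1/3052) + (-248 - ½)*(-1/4986) = 520*(-1/3052) - 497/2*(-1/4986) = -130/763 + 497/9972 = -917149/7608636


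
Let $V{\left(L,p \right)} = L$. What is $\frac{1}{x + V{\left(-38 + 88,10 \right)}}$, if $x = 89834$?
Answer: $\frac{1}{89884} \approx 1.1125 \cdot 10^{-5}$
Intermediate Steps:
$\frac{1}{x + V{\left(-38 + 88,10 \right)}} = \frac{1}{89834 + \left(-38 + 88\right)} = \frac{1}{89834 + 50} = \frac{1}{89884}$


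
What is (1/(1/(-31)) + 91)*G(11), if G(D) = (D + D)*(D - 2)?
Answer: 11880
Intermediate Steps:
G(D) = 2*D*(-2 + D) (G(D) = (2*D)*(-2 + D) = 2*D*(-2 + D))
(1/(1/(-31)) + 91)*G(11) = (1/(1/(-31)) + 91)*(2*11*(-2 + 11)) = (1/(-1/31) + 91)*(2*11*9) = (-31 + 91)*198 = 60*198 = 11880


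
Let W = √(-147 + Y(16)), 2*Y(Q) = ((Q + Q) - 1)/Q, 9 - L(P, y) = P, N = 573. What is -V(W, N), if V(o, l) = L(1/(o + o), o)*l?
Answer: -5157 - 1146*I*√9346/4673 ≈ -5157.0 - 23.708*I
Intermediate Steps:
L(P, y) = 9 - P
Y(Q) = (-1 + 2*Q)/(2*Q) (Y(Q) = (((Q + Q) - 1)/Q)/2 = ((2*Q - 1)/Q)/2 = ((-1 + 2*Q)/Q)/2 = (-1 + 2*Q)/(2*Q))
W = I*√9346/8 (W = √(-147 + (-½ + 16)/16) = √(-147 + (1/16)*(31/2)) = √(-147 + 31/32) = √(-4673/32) = I*√9346/8 ≈ 12.084*I)
V(o, l) = l*(9 - 1/(2*o)) (V(o, l) = (9 - 1/(o + o))*l = (9 - 1/(2*o))*l = l*(9 - 1/(2*o)))
-V(W, N) = -(9*573 - ½*573/I*√9346/8) = -(5157 - ½*573*(-4*I*√9346/4673)) = -(5157 + 1146*I*√9346/4673) = -5157 - 1146*I*√9346/4673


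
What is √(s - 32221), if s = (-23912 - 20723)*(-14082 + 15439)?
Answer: 2*I*√15150479 ≈ 7784.7*I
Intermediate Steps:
s = -60569695 (s = -44635*1357 = -60569695)
√(s - 32221) = √(-60569695 - 32221) = √(-60601916) = 2*I*√15150479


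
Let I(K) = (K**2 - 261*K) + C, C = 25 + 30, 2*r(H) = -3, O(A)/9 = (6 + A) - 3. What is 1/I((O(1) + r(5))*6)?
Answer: -1/11123 ≈ -8.9904e-5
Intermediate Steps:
O(A) = 27 + 9*A (O(A) = 9*((6 + A) - 3) = 9*(3 + A) = 27 + 9*A)
r(H) = -3/2 (r(H) = (1/2)*(-3) = -3/2)
C = 55
I(K) = 55 + K**2 - 261*K (I(K) = (K**2 - 261*K) + 55 = 55 + K**2 - 261*K)
1/I((O(1) + r(5))*6) = 1/(55 + (((27 + 9*1) - 3/2)*6)**2 - 261*((27 + 9*1) - 3/2)*6) = 1/(55 + (((27 + 9) - 3/2)*6)**2 - 261*((27 + 9) - 3/2)*6) = 1/(55 + ((36 - 3/2)*6)**2 - 261*(36 - 3/2)*6) = 1/(55 + ((69/2)*6)**2 - 18009*6/2) = 1/(55 + 207**2 - 261*207) = 1/(55 + 42849 - 54027) = 1/(-11123) = -1/11123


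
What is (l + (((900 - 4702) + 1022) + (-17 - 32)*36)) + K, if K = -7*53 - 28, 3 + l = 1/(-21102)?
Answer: -104370493/21102 ≈ -4946.0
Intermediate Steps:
l = -63307/21102 (l = -3 + 1/(-21102) = -3 - 1/21102 = -63307/21102 ≈ -3.0000)
K = -399 (K = -371 - 28 = -399)
(l + (((900 - 4702) + 1022) + (-17 - 32)*36)) + K = (-63307/21102 + (((900 - 4702) + 1022) + (-17 - 32)*36)) - 399 = (-63307/21102 + ((-3802 + 1022) - 49*36)) - 399 = (-63307/21102 + (-2780 - 1764)) - 399 = (-63307/21102 - 4544) - 399 = -95950795/21102 - 399 = -104370493/21102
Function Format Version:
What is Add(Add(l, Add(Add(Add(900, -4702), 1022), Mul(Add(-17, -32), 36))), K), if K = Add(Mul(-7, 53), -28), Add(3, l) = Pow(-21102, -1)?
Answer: Rational(-104370493, 21102) ≈ -4946.0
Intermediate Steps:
l = Rational(-63307, 21102) (l = Add(-3, Pow(-21102, -1)) = Add(-3, Rational(-1, 21102)) = Rational(-63307, 21102) ≈ -3.0000)
K = -399 (K = Add(-371, -28) = -399)
Add(Add(l, Add(Add(Add(900, -4702), 1022), Mul(Add(-17, -32), 36))), K) = Add(Add(Rational(-63307, 21102), Add(Add(Add(900, -4702), 1022), Mul(Add(-17, -32), 36))), -399) = Add(Add(Rational(-63307, 21102), Add(Add(-3802, 1022), Mul(-49, 36))), -399) = Add(Add(Rational(-63307, 21102), Add(-2780, -1764)), -399) = Add(Add(Rational(-63307, 21102), -4544), -399) = Add(Rational(-95950795, 21102), -399) = Rational(-104370493, 21102)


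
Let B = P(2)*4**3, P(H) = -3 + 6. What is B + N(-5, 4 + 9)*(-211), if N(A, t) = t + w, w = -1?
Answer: -2340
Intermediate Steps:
P(H) = 3
B = 192 (B = 3*4**3 = 3*64 = 192)
N(A, t) = -1 + t (N(A, t) = t - 1 = -1 + t)
B + N(-5, 4 + 9)*(-211) = 192 + (-1 + (4 + 9))*(-211) = 192 + (-1 + 13)*(-211) = 192 + 12*(-211) = 192 - 2532 = -2340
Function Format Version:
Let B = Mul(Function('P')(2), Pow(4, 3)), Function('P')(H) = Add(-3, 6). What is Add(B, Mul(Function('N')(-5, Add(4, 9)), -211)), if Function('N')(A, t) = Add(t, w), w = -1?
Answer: -2340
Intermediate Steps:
Function('P')(H) = 3
B = 192 (B = Mul(3, Pow(4, 3)) = Mul(3, 64) = 192)
Function('N')(A, t) = Add(-1, t) (Function('N')(A, t) = Add(t, -1) = Add(-1, t))
Add(B, Mul(Function('N')(-5, Add(4, 9)), -211)) = Add(192, Mul(Add(-1, Add(4, 9)), -211)) = Add(192, Mul(Add(-1, 13), -211)) = Add(192, Mul(12, -211)) = Add(192, -2532) = -2340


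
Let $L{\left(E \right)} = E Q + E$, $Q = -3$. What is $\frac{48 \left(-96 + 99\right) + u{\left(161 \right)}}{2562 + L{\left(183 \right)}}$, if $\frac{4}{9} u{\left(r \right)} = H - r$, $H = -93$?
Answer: $- \frac{95}{488} \approx -0.19467$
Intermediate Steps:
$u{\left(r \right)} = - \frac{837}{4} - \frac{9 r}{4}$ ($u{\left(r \right)} = \frac{9 \left(-93 - r\right)}{4} = - \frac{837}{4} - \frac{9 r}{4}$)
$L{\left(E \right)} = - 2 E$ ($L{\left(E \right)} = E \left(-3\right) + E = - 3 E + E = - 2 E$)
$\frac{48 \left(-96 + 99\right) + u{\left(161 \right)}}{2562 + L{\left(183 \right)}} = \frac{48 \left(-96 + 99\right) - \frac{1143}{2}}{2562 - 366} = \frac{48 \cdot 3 - \frac{1143}{2}}{2562 - 366} = \frac{144 - \frac{1143}{2}}{2196} = \left(- \frac{855}{2}\right) \frac{1}{2196} = - \frac{95}{488}$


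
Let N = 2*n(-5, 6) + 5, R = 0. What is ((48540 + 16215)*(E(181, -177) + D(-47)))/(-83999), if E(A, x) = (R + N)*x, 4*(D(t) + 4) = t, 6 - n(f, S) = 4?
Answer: 416698425/335996 ≈ 1240.2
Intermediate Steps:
n(f, S) = 2 (n(f, S) = 6 - 1*4 = 6 - 4 = 2)
N = 9 (N = 2*2 + 5 = 4 + 5 = 9)
D(t) = -4 + t/4
E(A, x) = 9*x (E(A, x) = (0 + 9)*x = 9*x)
((48540 + 16215)*(E(181, -177) + D(-47)))/(-83999) = ((48540 + 16215)*(9*(-177) + (-4 + (¼)*(-47))))/(-83999) = (64755*(-1593 + (-4 - 47/4)))*(-1/83999) = (64755*(-1593 - 63/4))*(-1/83999) = (64755*(-6435/4))*(-1/83999) = -416698425/4*(-1/83999) = 416698425/335996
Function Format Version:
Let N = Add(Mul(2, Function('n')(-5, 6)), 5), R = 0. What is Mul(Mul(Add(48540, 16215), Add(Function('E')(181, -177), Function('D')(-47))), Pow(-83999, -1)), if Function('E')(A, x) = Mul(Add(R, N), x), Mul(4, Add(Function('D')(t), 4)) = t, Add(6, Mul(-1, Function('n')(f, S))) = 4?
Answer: Rational(416698425, 335996) ≈ 1240.2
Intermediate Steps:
Function('n')(f, S) = 2 (Function('n')(f, S) = Add(6, Mul(-1, 4)) = Add(6, -4) = 2)
N = 9 (N = Add(Mul(2, 2), 5) = Add(4, 5) = 9)
Function('D')(t) = Add(-4, Mul(Rational(1, 4), t))
Function('E')(A, x) = Mul(9, x) (Function('E')(A, x) = Mul(Add(0, 9), x) = Mul(9, x))
Mul(Mul(Add(48540, 16215), Add(Function('E')(181, -177), Function('D')(-47))), Pow(-83999, -1)) = Mul(Mul(Add(48540, 16215), Add(Mul(9, -177), Add(-4, Mul(Rational(1, 4), -47)))), Pow(-83999, -1)) = Mul(Mul(64755, Add(-1593, Add(-4, Rational(-47, 4)))), Rational(-1, 83999)) = Mul(Mul(64755, Add(-1593, Rational(-63, 4))), Rational(-1, 83999)) = Mul(Mul(64755, Rational(-6435, 4)), Rational(-1, 83999)) = Mul(Rational(-416698425, 4), Rational(-1, 83999)) = Rational(416698425, 335996)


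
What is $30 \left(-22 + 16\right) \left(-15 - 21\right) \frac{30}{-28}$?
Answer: $- \frac{48600}{7} \approx -6942.9$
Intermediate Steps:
$30 \left(-22 + 16\right) \left(-15 - 21\right) \frac{30}{-28} = 30 \left(\left(-6\right) \left(-36\right)\right) 30 \left(- \frac{1}{28}\right) = 30 \cdot 216 \left(- \frac{15}{14}\right) = 6480 \left(- \frac{15}{14}\right) = - \frac{48600}{7}$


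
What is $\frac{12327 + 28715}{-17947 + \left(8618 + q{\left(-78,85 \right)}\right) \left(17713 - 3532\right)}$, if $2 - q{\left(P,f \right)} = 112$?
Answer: $\frac{41042}{120634001} \approx 0.00034022$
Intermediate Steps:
$q{\left(P,f \right)} = -110$ ($q{\left(P,f \right)} = 2 - 112 = -110$)
$\frac{12327 + 28715}{-17947 + \left(8618 + q{\left(-78,85 \right)}\right) \left(17713 - 3532\right)} = \frac{12327 + 28715}{-17947 + \left(8618 - 110\right) \left(17713 - 3532\right)} = \frac{41042}{-17947 + 8508 \cdot 14181} = \frac{41042}{-17947 + 120651948} = \frac{41042}{120634001}$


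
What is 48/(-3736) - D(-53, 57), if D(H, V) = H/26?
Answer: 24595/12142 ≈ 2.0256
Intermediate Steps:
D(H, V) = H/26 (D(H, V) = H*(1/26) = H/26)
48/(-3736) - D(-53, 57) = 48/(-3736) - (-53)/26 = 48*(-1/3736) - 1*(-53/26) = -6/467 + 53/26 = 24595/12142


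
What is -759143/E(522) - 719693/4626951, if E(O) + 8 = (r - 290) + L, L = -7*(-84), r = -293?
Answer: 1170838434638/4626951 ≈ 2.5305e+5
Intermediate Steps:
L = 588
E(O) = -3 (E(O) = -8 + ((-293 - 290) + 588) = -8 + (-583 + 588) = -8 + 5 = -3)
-759143/E(522) - 719693/4626951 = -759143/(-3) - 719693/4626951 = -759143*(-⅓) - 719693*1/4626951 = 759143/3 - 719693/4626951 = 1170838434638/4626951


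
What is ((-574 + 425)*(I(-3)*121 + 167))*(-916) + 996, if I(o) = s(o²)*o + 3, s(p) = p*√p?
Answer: -1265342168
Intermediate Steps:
s(p) = p^(3/2)
I(o) = 3 + o*(o²)^(3/2) (I(o) = (o²)^(3/2)*o + 3 = o*(o²)^(3/2) + 3 = 3 + o*(o²)^(3/2))
((-574 + 425)*(I(-3)*121 + 167))*(-916) + 996 = ((-574 + 425)*((3 - 3*((-3)²)^(3/2))*121 + 167))*(-916) + 996 = -149*((3 - 3*9^(3/2))*121 + 167)*(-916) + 996 = -149*((3 - 3*27)*121 + 167)*(-916) + 996 = -149*((3 - 81)*121 + 167)*(-916) + 996 = -149*(-78*121 + 167)*(-916) + 996 = -149*(-9438 + 167)*(-916) + 996 = -149*(-9271)*(-916) + 996 = 1381379*(-916) + 996 = -1265343164 + 996 = -1265342168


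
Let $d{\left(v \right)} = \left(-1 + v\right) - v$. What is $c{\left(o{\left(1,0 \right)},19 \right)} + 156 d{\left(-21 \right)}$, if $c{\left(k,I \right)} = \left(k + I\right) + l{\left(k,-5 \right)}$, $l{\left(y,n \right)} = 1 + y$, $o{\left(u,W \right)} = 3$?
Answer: $-130$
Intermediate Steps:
$d{\left(v \right)} = -1$
$c{\left(k,I \right)} = 1 + I + 2 k$ ($c{\left(k,I \right)} = \left(k + I\right) + \left(1 + k\right) = \left(I + k\right) + \left(1 + k\right) = 1 + I + 2 k$)
$c{\left(o{\left(1,0 \right)},19 \right)} + 156 d{\left(-21 \right)} = \left(1 + 19 + 2 \cdot 3\right) + 156 \left(-1\right) = \left(1 + 19 + 6\right) - 156 = 26 - 156 = -130$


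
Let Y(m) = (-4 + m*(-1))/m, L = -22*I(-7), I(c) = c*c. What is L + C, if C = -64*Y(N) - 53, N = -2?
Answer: -1195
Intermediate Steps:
I(c) = c**2
L = -1078 (L = -22*(-7)**2 = -22*49 = -1078)
Y(m) = (-4 - m)/m
C = -117 (C = -64*(-4 - 1*(-2))/(-2) - 53 = -(-32)*(-4 + 2) - 53 = -(-32)*(-2) - 53 = -64*1 - 53 = -64 - 53 = -117)
L + C = -1078 - 117 = -1195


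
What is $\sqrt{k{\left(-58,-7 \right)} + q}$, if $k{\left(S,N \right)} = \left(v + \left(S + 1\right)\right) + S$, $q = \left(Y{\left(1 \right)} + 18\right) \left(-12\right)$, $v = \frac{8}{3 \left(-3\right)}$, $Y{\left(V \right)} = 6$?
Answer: $\frac{i \sqrt{3635}}{3} \approx 20.097 i$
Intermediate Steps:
$v = - \frac{8}{9}$ ($v = \frac{8}{-9} = 8 \left(- \frac{1}{9}\right) = - \frac{8}{9} \approx -0.88889$)
$q = -288$ ($q = \left(6 + 18\right) \left(-12\right) = 24 \left(-12\right) = -288$)
$k{\left(S,N \right)} = \frac{1}{9} + 2 S$ ($k{\left(S,N \right)} = \left(- \frac{8}{9} + \left(S + 1\right)\right) + S = \left(- \frac{8}{9} + \left(1 + S\right)\right) + S = \left(\frac{1}{9} + S\right) + S = \frac{1}{9} + 2 S$)
$\sqrt{k{\left(-58,-7 \right)} + q} = \sqrt{\left(\frac{1}{9} + 2 \left(-58\right)\right) - 288} = \sqrt{\left(\frac{1}{9} - 116\right) - 288} = \sqrt{- \frac{1043}{9} - 288} = \sqrt{- \frac{3635}{9}} = \frac{i \sqrt{3635}}{3}$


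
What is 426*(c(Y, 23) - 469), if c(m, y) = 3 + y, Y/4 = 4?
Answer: -188718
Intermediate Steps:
Y = 16 (Y = 4*4 = 16)
426*(c(Y, 23) - 469) = 426*((3 + 23) - 469) = 426*(26 - 469) = 426*(-443) = -188718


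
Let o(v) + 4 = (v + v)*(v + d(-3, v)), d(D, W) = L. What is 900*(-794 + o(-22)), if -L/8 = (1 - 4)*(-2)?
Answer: 2053800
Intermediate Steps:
L = -48 (L = -8*(1 - 4)*(-2) = -(-24)*(-2) = -8*6 = -48)
d(D, W) = -48
o(v) = -4 + 2*v*(-48 + v) (o(v) = -4 + (v + v)*(v - 48) = -4 + (2*v)*(-48 + v) = -4 + 2*v*(-48 + v))
900*(-794 + o(-22)) = 900*(-794 + (-4 - 96*(-22) + 2*(-22)²)) = 900*(-794 + (-4 + 2112 + 2*484)) = 900*(-794 + (-4 + 2112 + 968)) = 900*(-794 + 3076) = 900*2282 = 2053800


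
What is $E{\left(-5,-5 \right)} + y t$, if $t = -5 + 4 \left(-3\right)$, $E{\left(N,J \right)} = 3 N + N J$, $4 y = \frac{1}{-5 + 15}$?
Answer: $\frac{383}{40} \approx 9.575$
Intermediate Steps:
$y = \frac{1}{40}$ ($y = \frac{1}{4 \left(-5 + 15\right)} = \frac{1}{4 \cdot 10} = \frac{1}{4} \cdot \frac{1}{10} = \frac{1}{40} \approx 0.025$)
$E{\left(N,J \right)} = 3 N + J N$
$t = -17$ ($t = -5 - 12 = -17$)
$E{\left(-5,-5 \right)} + y t = - 5 \left(3 - 5\right) + \frac{1}{40} \left(-17\right) = \left(-5\right) \left(-2\right) - \frac{17}{40} = 10 - \frac{17}{40} = \frac{383}{40}$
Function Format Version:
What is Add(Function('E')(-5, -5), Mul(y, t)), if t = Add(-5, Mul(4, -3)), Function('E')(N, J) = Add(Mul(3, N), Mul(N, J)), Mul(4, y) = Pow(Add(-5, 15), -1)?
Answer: Rational(383, 40) ≈ 9.5750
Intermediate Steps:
y = Rational(1, 40) (y = Mul(Rational(1, 4), Pow(Add(-5, 15), -1)) = Mul(Rational(1, 4), Pow(10, -1)) = Mul(Rational(1, 4), Rational(1, 10)) = Rational(1, 40) ≈ 0.025000)
Function('E')(N, J) = Add(Mul(3, N), Mul(J, N))
t = -17 (t = Add(-5, -12) = -17)
Add(Function('E')(-5, -5), Mul(y, t)) = Add(Mul(-5, Add(3, -5)), Mul(Rational(1, 40), -17)) = Add(Mul(-5, -2), Rational(-17, 40)) = Add(10, Rational(-17, 40)) = Rational(383, 40)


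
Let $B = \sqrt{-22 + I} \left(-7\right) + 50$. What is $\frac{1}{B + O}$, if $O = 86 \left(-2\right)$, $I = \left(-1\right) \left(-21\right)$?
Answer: $- \frac{122}{14933} + \frac{7 i}{14933} \approx -0.0081698 + 0.00046876 i$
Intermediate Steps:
$I = 21$
$B = 50 - 7 i$ ($B = \sqrt{-22 + 21} \left(-7\right) + 50 = \sqrt{-1} \left(-7\right) + 50 = i \left(-7\right) + 50 = - 7 i + 50 = 50 - 7 i \approx 50.0 - 7.0 i$)
$O = -172$
$\frac{1}{B + O} = \frac{1}{\left(50 - 7 i\right) - 172} = \frac{1}{-122 - 7 i} = \frac{-122 + 7 i}{14933}$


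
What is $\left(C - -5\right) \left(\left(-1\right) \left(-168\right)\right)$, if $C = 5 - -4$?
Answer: $2352$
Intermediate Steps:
$C = 9$ ($C = 5 + 4 = 9$)
$\left(C - -5\right) \left(\left(-1\right) \left(-168\right)\right) = \left(9 - -5\right) \left(\left(-1\right) \left(-168\right)\right) = \left(9 + 5\right) 168 = 14 \cdot 168 = 2352$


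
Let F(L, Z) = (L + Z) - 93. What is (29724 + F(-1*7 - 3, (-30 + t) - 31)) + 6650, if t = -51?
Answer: 36159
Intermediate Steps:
F(L, Z) = -93 + L + Z
(29724 + F(-1*7 - 3, (-30 + t) - 31)) + 6650 = (29724 + (-93 + (-1*7 - 3) + ((-30 - 51) - 31))) + 6650 = (29724 + (-93 + (-7 - 3) + (-81 - 31))) + 6650 = (29724 + (-93 - 10 - 112)) + 6650 = (29724 - 215) + 6650 = 29509 + 6650 = 36159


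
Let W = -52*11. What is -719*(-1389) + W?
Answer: 998119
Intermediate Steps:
W = -572
-719*(-1389) + W = -719*(-1389) - 572 = 998691 - 572 = 998119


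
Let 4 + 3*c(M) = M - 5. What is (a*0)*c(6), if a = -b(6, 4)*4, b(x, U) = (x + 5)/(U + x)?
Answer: 0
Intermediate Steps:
c(M) = -3 + M/3 (c(M) = -4/3 + (M - 5)/3 = -4/3 + (-5 + M)/3 = -4/3 + (-5/3 + M/3) = -3 + M/3)
b(x, U) = (5 + x)/(U + x)
a = -22/5 (a = -(5 + 6)/(4 + 6)*4 = -11/10*4 = -22/5 ≈ -4.4000)
(a*0)*c(6) = (-22/5*0)*(-3 + (⅓)*6) = 0*(-3 + 2) = 0*(-1) = 0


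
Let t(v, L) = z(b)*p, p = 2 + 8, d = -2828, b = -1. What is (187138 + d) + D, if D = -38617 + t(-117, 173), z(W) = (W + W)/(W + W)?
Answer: 145703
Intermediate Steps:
p = 10
z(W) = 1 (z(W) = (2*W)/((2*W)) = (2*W)*(1/(2*W)) = 1)
t(v, L) = 10 (t(v, L) = 1*10 = 10)
D = -38607 (D = -38617 + 10 = -38607)
(187138 + d) + D = (187138 - 2828) - 38607 = 184310 - 38607 = 145703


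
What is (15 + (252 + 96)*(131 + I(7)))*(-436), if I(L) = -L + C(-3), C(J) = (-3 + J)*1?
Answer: -17910444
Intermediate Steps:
C(J) = -3 + J
I(L) = -6 - L (I(L) = -L + (-3 - 3) = -L - 6 = -6 - L)
(15 + (252 + 96)*(131 + I(7)))*(-436) = (15 + (252 + 96)*(131 + (-6 - 1*7)))*(-436) = (15 + 348*(131 + (-6 - 7)))*(-436) = (15 + 348*(131 - 13))*(-436) = (15 + 348*118)*(-436) = (15 + 41064)*(-436) = 41079*(-436) = -17910444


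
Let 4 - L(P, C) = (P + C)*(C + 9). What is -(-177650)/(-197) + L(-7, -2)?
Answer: -164451/197 ≈ -834.78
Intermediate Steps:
L(P, C) = 4 - (9 + C)*(C + P) (L(P, C) = 4 - (P + C)*(C + 9) = 4 - (C + P)*(9 + C) = 4 - (9 + C)*(C + P))
-(-177650)/(-197) + L(-7, -2) = -(-177650)/(-197) + (4 - 1*(-2)² - 9*(-2) - 9*(-7) - 1*(-2)*(-7)) = -(-177650)*(-1)/197 + (4 - 1*4 + 18 + 63 - 14) = -374*475/197 + (4 - 4 + 18 + 63 - 14) = -177650/197 + 67 = -164451/197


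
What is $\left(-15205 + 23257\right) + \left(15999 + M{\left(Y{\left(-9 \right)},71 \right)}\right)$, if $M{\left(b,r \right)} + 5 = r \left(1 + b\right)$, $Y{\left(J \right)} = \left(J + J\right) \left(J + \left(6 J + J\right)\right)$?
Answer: $116133$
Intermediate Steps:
$Y{\left(J \right)} = 16 J^{2}$ ($Y{\left(J \right)} = 2 J \left(J + 7 J\right) = 2 J 8 J = 16 J^{2}$)
$M{\left(b,r \right)} = -5 + r \left(1 + b\right)$
$\left(-15205 + 23257\right) + \left(15999 + M{\left(Y{\left(-9 \right)},71 \right)}\right) = \left(-15205 + 23257\right) + \left(15999 + \left(-5 + 71 + 16 \left(-9\right)^{2} \cdot 71\right)\right) = 8052 + \left(15999 + \left(-5 + 71 + 16 \cdot 81 \cdot 71\right)\right) = 8052 + \left(15999 + \left(-5 + 71 + 1296 \cdot 71\right)\right) = 8052 + \left(15999 + \left(-5 + 71 + 92016\right)\right) = 8052 + \left(15999 + 92082\right) = 8052 + 108081 = 116133$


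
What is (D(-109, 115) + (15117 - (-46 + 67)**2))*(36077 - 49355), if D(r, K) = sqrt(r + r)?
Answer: -194867928 - 13278*I*sqrt(218) ≈ -1.9487e+8 - 1.9605e+5*I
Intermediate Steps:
D(r, K) = sqrt(2)*sqrt(r) (D(r, K) = sqrt(2*r) = sqrt(2)*sqrt(r))
(D(-109, 115) + (15117 - (-46 + 67)**2))*(36077 - 49355) = (sqrt(2)*sqrt(-109) + (15117 - (-46 + 67)**2))*(36077 - 49355) = (sqrt(2)*(I*sqrt(109)) + (15117 - 1*21**2))*(-13278) = (I*sqrt(218) + (15117 - 1*441))*(-13278) = (I*sqrt(218) + (15117 - 441))*(-13278) = (I*sqrt(218) + 14676)*(-13278) = (14676 + I*sqrt(218))*(-13278) = -194867928 - 13278*I*sqrt(218)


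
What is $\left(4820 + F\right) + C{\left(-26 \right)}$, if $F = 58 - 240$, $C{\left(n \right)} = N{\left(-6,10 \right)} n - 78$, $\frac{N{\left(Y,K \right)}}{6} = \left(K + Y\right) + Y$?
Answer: $4872$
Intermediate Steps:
$N{\left(Y,K \right)} = 6 K + 12 Y$ ($N{\left(Y,K \right)} = 6 \left(\left(K + Y\right) + Y\right) = 6 \left(K + 2 Y\right) = 6 K + 12 Y$)
$C{\left(n \right)} = -78 - 12 n$ ($C{\left(n \right)} = \left(6 \cdot 10 + 12 \left(-6\right)\right) n - 78 = \left(60 - 72\right) n - 78 = - 12 n - 78 = -78 - 12 n$)
$F = -182$ ($F = 58 - 240 = -182$)
$\left(4820 + F\right) + C{\left(-26 \right)} = \left(4820 - 182\right) - -234 = 4638 + \left(-78 + 312\right) = 4638 + 234 = 4872$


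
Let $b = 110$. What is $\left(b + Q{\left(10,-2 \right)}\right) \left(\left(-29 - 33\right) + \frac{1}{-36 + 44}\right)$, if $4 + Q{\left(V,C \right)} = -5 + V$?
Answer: $- \frac{54945}{8} \approx -6868.1$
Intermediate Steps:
$Q{\left(V,C \right)} = -9 + V$ ($Q{\left(V,C \right)} = -4 + \left(-5 + V\right) = -9 + V$)
$\left(b + Q{\left(10,-2 \right)}\right) \left(\left(-29 - 33\right) + \frac{1}{-36 + 44}\right) = \left(110 + \left(-9 + 10\right)\right) \left(\left(-29 - 33\right) + \frac{1}{-36 + 44}\right) = \left(110 + 1\right) \left(-62 + \frac{1}{8}\right) = 111 \left(-62 + \frac{1}{8}\right) = 111 \left(- \frac{495}{8}\right) = - \frac{54945}{8}$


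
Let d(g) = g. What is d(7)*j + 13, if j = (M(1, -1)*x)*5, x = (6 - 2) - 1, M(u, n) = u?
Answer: 118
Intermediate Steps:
x = 3 (x = 4 - 1 = 3)
j = 15 (j = (1*3)*5 = 3*5 = 15)
d(7)*j + 13 = 7*15 + 13 = 105 + 13 = 118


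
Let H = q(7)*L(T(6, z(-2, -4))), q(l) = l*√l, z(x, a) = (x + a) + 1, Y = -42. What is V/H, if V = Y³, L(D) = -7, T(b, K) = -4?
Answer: 216*√7 ≈ 571.48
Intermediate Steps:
z(x, a) = 1 + a + x (z(x, a) = (a + x) + 1 = 1 + a + x)
q(l) = l^(3/2)
H = -49*√7 (H = 7^(3/2)*(-7) = (7*√7)*(-7) = -49*√7 ≈ -129.64)
V = -74088 (V = (-42)³ = -74088)
V/H = -74088*(-√7/343) = -(-216)*√7 = 216*√7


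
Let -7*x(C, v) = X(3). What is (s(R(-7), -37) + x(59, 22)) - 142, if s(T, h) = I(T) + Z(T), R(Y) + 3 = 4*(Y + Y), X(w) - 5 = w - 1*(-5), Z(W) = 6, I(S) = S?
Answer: -1378/7 ≈ -196.86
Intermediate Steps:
X(w) = 10 + w (X(w) = 5 + (w - 1*(-5)) = 5 + (w + 5) = 5 + (5 + w) = 10 + w)
R(Y) = -3 + 8*Y (R(Y) = -3 + 4*(Y + Y) = -3 + 4*(2*Y) = -3 + 8*Y)
x(C, v) = -13/7 (x(C, v) = -(10 + 3)/7 = -1/7*13 = -13/7)
s(T, h) = 6 + T (s(T, h) = T + 6 = 6 + T)
(s(R(-7), -37) + x(59, 22)) - 142 = ((6 + (-3 + 8*(-7))) - 13/7) - 142 = ((6 + (-3 - 56)) - 13/7) - 142 = ((6 - 59) - 13/7) - 142 = (-53 - 13/7) - 142 = -384/7 - 142 = -1378/7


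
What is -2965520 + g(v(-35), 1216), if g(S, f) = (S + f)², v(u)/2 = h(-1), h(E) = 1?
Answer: -1481996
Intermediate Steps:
v(u) = 2 (v(u) = 2*1 = 2)
-2965520 + g(v(-35), 1216) = -2965520 + (2 + 1216)² = -2965520 + 1218² = -2965520 + 1483524 = -1481996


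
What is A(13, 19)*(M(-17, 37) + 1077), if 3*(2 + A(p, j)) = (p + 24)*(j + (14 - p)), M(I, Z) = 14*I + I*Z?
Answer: 51380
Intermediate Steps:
A(p, j) = -2 + (24 + p)*(14 + j - p)/3 (A(p, j) = -2 + ((p + 24)*(j + (14 - p)))/3 = -2 + ((24 + p)*(14 + j - p))/3 = -2 + (24 + p)*(14 + j - p)/3)
A(13, 19)*(M(-17, 37) + 1077) = (110 + 8*19 - 10/3*13 - ⅓*13² + (⅓)*19*13)*(-17*(14 + 37) + 1077) = (110 + 152 - 130/3 - ⅓*169 + 247/3)*(-17*51 + 1077) = (110 + 152 - 130/3 - 169/3 + 247/3)*(-867 + 1077) = (734/3)*210 = 51380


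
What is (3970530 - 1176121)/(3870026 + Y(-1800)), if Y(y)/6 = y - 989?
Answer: 2794409/3853292 ≈ 0.72520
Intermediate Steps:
Y(y) = -5934 + 6*y (Y(y) = 6*(y - 989) = 6*(-989 + y) = -5934 + 6*y)
(3970530 - 1176121)/(3870026 + Y(-1800)) = (3970530 - 1176121)/(3870026 + (-5934 + 6*(-1800))) = 2794409/(3870026 + (-5934 - 10800)) = 2794409/(3870026 - 16734) = 2794409/3853292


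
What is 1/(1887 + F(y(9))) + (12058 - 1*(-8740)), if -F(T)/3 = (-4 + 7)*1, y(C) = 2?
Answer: 39058645/1878 ≈ 20798.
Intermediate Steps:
F(T) = -9 (F(T) = -3*(-4 + 7) = -9)
1/(1887 + F(y(9))) + (12058 - 1*(-8740)) = 1/(1887 - 9) + (12058 - 1*(-8740)) = 1/1878 + (12058 + 8740) = 1/1878 + 20798 = 39058645/1878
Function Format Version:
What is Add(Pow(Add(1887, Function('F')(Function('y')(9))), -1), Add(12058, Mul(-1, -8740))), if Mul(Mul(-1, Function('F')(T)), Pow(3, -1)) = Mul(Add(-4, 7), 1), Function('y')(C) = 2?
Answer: Rational(39058645, 1878) ≈ 20798.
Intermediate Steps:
Function('F')(T) = -9 (Function('F')(T) = Mul(-3, Mul(Add(-4, 7), 1)) = Mul(-3, Mul(3, 1)) = Mul(-3, 3) = -9)
Add(Pow(Add(1887, Function('F')(Function('y')(9))), -1), Add(12058, Mul(-1, -8740))) = Add(Pow(Add(1887, -9), -1), Add(12058, Mul(-1, -8740))) = Add(Pow(1878, -1), Add(12058, 8740)) = Add(Rational(1, 1878), 20798) = Rational(39058645, 1878)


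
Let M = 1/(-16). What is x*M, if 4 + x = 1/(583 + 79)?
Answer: 2647/10592 ≈ 0.24991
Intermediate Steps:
M = -1/16 ≈ -0.062500
x = -2647/662 (x = -4 + 1/(583 + 79) = -4 + 1/662 = -2647/662 ≈ -3.9985)
x*M = -2647/662*(-1/16) = 2647/10592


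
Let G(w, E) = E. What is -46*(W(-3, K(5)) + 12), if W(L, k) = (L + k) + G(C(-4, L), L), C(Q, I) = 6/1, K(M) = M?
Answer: -506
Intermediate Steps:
C(Q, I) = 6 (C(Q, I) = 6*1 = 6)
W(L, k) = k + 2*L (W(L, k) = (L + k) + L = k + 2*L)
-46*(W(-3, K(5)) + 12) = -46*((5 + 2*(-3)) + 12) = -46*((5 - 6) + 12) = -46*(-1 + 12) = -46*11 = -506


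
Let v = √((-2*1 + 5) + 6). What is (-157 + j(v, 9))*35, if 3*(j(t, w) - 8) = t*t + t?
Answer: -5075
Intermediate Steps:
v = 3 (v = √((-2 + 5) + 6) = √(3 + 6) = √9 = 3)
j(t, w) = 8 + t/3 + t²/3 (j(t, w) = 8 + (t*t + t)/3 = 8 + (t² + t)/3 = 8 + (t + t²)/3 = 8 + (t/3 + t²/3) = 8 + t/3 + t²/3)
(-157 + j(v, 9))*35 = (-157 + (8 + (⅓)*3 + (⅓)*3²))*35 = (-157 + (8 + 1 + (⅓)*9))*35 = (-157 + (8 + 1 + 3))*35 = (-157 + 12)*35 = -145*35 = -5075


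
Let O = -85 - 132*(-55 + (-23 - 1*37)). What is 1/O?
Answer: 1/15095 ≈ 6.6247e-5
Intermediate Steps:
O = 15095 (O = -85 - 132*(-55 + (-23 - 37)) = -85 - 132*(-55 - 60) = -85 - 132*(-115) = -85 + 15180 = 15095)
1/O = 1/15095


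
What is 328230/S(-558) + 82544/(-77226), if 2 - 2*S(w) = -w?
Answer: -6342709303/5367207 ≈ -1181.8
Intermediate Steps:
S(w) = 1 + w/2 (S(w) = 1 - (-1)*w/2 = 1 + w/2)
328230/S(-558) + 82544/(-77226) = 328230/(1 + (1/2)*(-558)) + 82544/(-77226) = 328230/(1 - 279) + 82544*(-1/77226) = 328230/(-278) - 41272/38613 = 328230*(-1/278) - 41272/38613 = -164115/139 - 41272/38613 = -6342709303/5367207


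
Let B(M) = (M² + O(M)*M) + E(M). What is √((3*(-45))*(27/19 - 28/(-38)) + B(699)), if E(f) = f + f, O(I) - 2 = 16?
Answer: 4*√11332911/19 ≈ 708.72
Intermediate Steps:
O(I) = 18 (O(I) = 2 + 16 = 18)
E(f) = 2*f
B(M) = M² + 20*M (B(M) = (M² + 18*M) + 2*M = M² + 20*M)
√((3*(-45))*(27/19 - 28/(-38)) + B(699)) = √((3*(-45))*(27/19 - 28/(-38)) + 699*(20 + 699)) = √(-135*(27*(1/19) - 28*(-1/38)) + 699*719) = √(-135*(27/19 + 14/19) + 502581) = √(-135*41/19 + 502581) = √(-5535/19 + 502581) = √(9543504/19) = 4*√11332911/19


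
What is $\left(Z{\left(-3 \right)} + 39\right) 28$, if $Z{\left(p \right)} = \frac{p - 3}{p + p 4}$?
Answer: $\frac{5516}{5} \approx 1103.2$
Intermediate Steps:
$Z{\left(p \right)} = \frac{-3 + p}{5 p}$ ($Z{\left(p \right)} = \frac{-3 + p}{p + 4 p} = \frac{-3 + p}{5 p}$)
$\left(Z{\left(-3 \right)} + 39\right) 28 = \left(\frac{-3 - 3}{5 \left(-3\right)} + 39\right) 28 = \left(\frac{1}{5} \left(- \frac{1}{3}\right) \left(-6\right) + 39\right) 28 = \left(\frac{2}{5} + 39\right) 28 = \frac{197}{5} \cdot 28 = \frac{5516}{5}$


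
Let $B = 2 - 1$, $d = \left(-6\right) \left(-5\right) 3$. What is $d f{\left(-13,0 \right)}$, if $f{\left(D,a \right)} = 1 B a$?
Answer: $0$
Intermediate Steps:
$d = 90$ ($d = 30 \cdot 3 = 90$)
$B = 1$
$f{\left(D,a \right)} = a$ ($f{\left(D,a \right)} = 1 \cdot 1 a = 1 a = a$)
$d f{\left(-13,0 \right)} = 90 \cdot 0 = 0$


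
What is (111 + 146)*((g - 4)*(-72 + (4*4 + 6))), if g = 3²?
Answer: -64250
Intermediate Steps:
g = 9
(111 + 146)*((g - 4)*(-72 + (4*4 + 6))) = (111 + 146)*((9 - 4)*(-72 + (4*4 + 6))) = 257*(5*(-72 + (16 + 6))) = 257*(5*(-72 + 22)) = 257*(5*(-50)) = 257*(-250) = -64250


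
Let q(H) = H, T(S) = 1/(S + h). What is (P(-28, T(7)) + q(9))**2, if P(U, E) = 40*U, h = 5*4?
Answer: 1234321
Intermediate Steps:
h = 20
T(S) = 1/(20 + S) (T(S) = 1/(S + 20) = 1/(20 + S))
(P(-28, T(7)) + q(9))**2 = (40*(-28) + 9)**2 = (-1120 + 9)**2 = (-1111)**2 = 1234321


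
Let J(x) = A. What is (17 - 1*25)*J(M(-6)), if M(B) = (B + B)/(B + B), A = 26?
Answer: -208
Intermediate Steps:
M(B) = 1 (M(B) = (2*B)/((2*B)) = (2*B)*(1/(2*B)) = 1)
J(x) = 26
(17 - 1*25)*J(M(-6)) = (17 - 1*25)*26 = (17 - 25)*26 = -8*26 = -208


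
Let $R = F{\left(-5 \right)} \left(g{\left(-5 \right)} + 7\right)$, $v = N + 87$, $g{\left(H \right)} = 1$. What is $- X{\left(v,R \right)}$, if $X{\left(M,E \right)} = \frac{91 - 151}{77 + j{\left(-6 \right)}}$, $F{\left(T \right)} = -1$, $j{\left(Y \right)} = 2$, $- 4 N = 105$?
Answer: $\frac{60}{79} \approx 0.75949$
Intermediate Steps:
$N = - \frac{105}{4}$ ($N = \left(- \frac{1}{4}\right) 105 = - \frac{105}{4} \approx -26.25$)
$v = \frac{243}{4}$ ($v = - \frac{105}{4} + 87 = \frac{243}{4} \approx 60.75$)
$R = -8$ ($R = - (1 + 7) = \left(-1\right) 8 = -8$)
$X{\left(M,E \right)} = - \frac{60}{79}$ ($X{\left(M,E \right)} = \frac{91 - 151}{77 + 2} = - \frac{60}{79}$)
$- X{\left(v,R \right)} = \left(-1\right) \left(- \frac{60}{79}\right) = \frac{60}{79}$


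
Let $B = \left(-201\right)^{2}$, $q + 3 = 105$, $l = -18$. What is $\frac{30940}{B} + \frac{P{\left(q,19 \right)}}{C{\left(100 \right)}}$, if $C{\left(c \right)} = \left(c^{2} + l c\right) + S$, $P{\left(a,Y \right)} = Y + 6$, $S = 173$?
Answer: $\frac{86690215}{112759191} \approx 0.76881$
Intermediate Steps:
$q = 102$ ($q = -3 + 105 = 102$)
$P{\left(a,Y \right)} = 6 + Y$
$B = 40401$
$C{\left(c \right)} = 173 + c^{2} - 18 c$ ($C{\left(c \right)} = \left(c^{2} - 18 c\right) + 173 = 173 + c^{2} - 18 c$)
$\frac{30940}{B} + \frac{P{\left(q,19 \right)}}{C{\left(100 \right)}} = \frac{30940}{40401} + \frac{6 + 19}{173 + 100^{2} - 1800} = 30940 \cdot \frac{1}{40401} + \frac{25}{173 + 10000 - 1800} = \frac{30940}{40401} + \frac{25}{8373} = \frac{86690215}{112759191}$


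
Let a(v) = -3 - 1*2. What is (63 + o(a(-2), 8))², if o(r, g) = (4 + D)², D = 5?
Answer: 20736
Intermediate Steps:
a(v) = -5 (a(v) = -3 - 2 = -5)
o(r, g) = 81 (o(r, g) = (4 + 5)² = 9² = 81)
(63 + o(a(-2), 8))² = (63 + 81)² = 144² = 20736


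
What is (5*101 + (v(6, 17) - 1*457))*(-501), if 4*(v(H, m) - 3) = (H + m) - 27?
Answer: -25050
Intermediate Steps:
v(H, m) = -15/4 + H/4 + m/4 (v(H, m) = 3 + ((H + m) - 27)/4 = 3 + (-27 + H + m)/4 = 3 + (-27/4 + H/4 + m/4) = -15/4 + H/4 + m/4)
(5*101 + (v(6, 17) - 1*457))*(-501) = (5*101 + ((-15/4 + (¼)*6 + (¼)*17) - 1*457))*(-501) = (505 + ((-15/4 + 3/2 + 17/4) - 457))*(-501) = (505 + (2 - 457))*(-501) = (505 - 455)*(-501) = 50*(-501) = -25050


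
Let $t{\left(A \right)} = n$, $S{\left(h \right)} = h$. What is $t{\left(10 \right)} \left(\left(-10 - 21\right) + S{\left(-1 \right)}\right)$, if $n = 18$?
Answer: $-576$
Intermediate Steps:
$t{\left(A \right)} = 18$
$t{\left(10 \right)} \left(\left(-10 - 21\right) + S{\left(-1 \right)}\right) = 18 \left(\left(-10 - 21\right) - 1\right) = 18 \left(-31 - 1\right) = 18 \left(-32\right) = -576$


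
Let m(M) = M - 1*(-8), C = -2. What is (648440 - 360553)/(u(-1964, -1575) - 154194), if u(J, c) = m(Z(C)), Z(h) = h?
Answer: -287887/154188 ≈ -1.8671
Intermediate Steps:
m(M) = 8 + M (m(M) = M + 8 = 8 + M)
u(J, c) = 6 (u(J, c) = 8 - 2 = 6)
(648440 - 360553)/(u(-1964, -1575) - 154194) = (648440 - 360553)/(6 - 154194) = 287887/(-154188) = 287887*(-1/154188) = -287887/154188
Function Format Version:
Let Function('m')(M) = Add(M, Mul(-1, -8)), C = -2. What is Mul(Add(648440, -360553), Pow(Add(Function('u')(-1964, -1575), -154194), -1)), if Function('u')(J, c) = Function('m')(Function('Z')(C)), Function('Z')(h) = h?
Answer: Rational(-287887, 154188) ≈ -1.8671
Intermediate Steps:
Function('m')(M) = Add(8, M) (Function('m')(M) = Add(M, 8) = Add(8, M))
Function('u')(J, c) = 6 (Function('u')(J, c) = Add(8, -2) = 6)
Mul(Add(648440, -360553), Pow(Add(Function('u')(-1964, -1575), -154194), -1)) = Mul(Add(648440, -360553), Pow(Add(6, -154194), -1)) = Mul(287887, Pow(-154188, -1)) = Mul(287887, Rational(-1, 154188)) = Rational(-287887, 154188)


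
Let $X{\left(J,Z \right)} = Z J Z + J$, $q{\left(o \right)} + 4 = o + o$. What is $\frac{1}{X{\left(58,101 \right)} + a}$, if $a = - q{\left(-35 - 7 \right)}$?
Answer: $\frac{1}{591804} \approx 1.6897 \cdot 10^{-6}$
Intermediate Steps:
$q{\left(o \right)} = -4 + 2 o$ ($q{\left(o \right)} = -4 + \left(o + o\right) = -4 + 2 o$)
$X{\left(J,Z \right)} = J + J Z^{2}$ ($X{\left(J,Z \right)} = J Z Z + J = J Z^{2} + J = J + J Z^{2}$)
$a = 88$ ($a = - (-4 + 2 \left(-35 - 7\right)) = - (-4 + 2 \left(-42\right)) = - (-4 - 84) = \left(-1\right) \left(-88\right) = 88$)
$\frac{1}{X{\left(58,101 \right)} + a} = \frac{1}{58 \left(1 + 101^{2}\right) + 88} = \frac{1}{58 \left(1 + 10201\right) + 88} = \frac{1}{58 \cdot 10202 + 88} = \frac{1}{591716 + 88} = \frac{1}{591804}$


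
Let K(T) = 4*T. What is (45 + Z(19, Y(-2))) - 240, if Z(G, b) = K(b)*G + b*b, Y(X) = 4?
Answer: 125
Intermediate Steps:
Z(G, b) = b² + 4*G*b (Z(G, b) = (4*b)*G + b*b = 4*G*b + b² = b² + 4*G*b)
(45 + Z(19, Y(-2))) - 240 = (45 + 4*(4 + 4*19)) - 240 = (45 + 4*(4 + 76)) - 240 = (45 + 4*80) - 240 = (45 + 320) - 240 = 365 - 240 = 125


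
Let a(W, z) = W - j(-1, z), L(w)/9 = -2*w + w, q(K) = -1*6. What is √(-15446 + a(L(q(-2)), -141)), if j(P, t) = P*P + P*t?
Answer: 3*I*√1726 ≈ 124.64*I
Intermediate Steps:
j(P, t) = P² + P*t
q(K) = -6
L(w) = -9*w (L(w) = 9*(-2*w + w) = 9*(-w) = -9*w)
a(W, z) = -1 + W + z (a(W, z) = W - (-1)*(-1 + z) = W - (1 - z) = W + (-1 + z) = -1 + W + z)
√(-15446 + a(L(q(-2)), -141)) = √(-15446 + (-1 - 9*(-6) - 141)) = √(-15446 + (-1 + 54 - 141)) = √(-15446 - 88) = √(-15534) = 3*I*√1726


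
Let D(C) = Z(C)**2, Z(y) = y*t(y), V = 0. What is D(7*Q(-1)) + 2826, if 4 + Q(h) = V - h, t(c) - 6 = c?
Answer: 102051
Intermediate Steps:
t(c) = 6 + c
Q(h) = -4 - h (Q(h) = -4 + (0 - h) = -4 - h)
Z(y) = y*(6 + y)
D(C) = C**2*(6 + C)**2 (D(C) = (C*(6 + C))**2 = C**2*(6 + C)**2)
D(7*Q(-1)) + 2826 = (7*(-4 - 1*(-1)))**2*(6 + 7*(-4 - 1*(-1)))**2 + 2826 = (7*(-4 + 1))**2*(6 + 7*(-4 + 1))**2 + 2826 = (7*(-3))**2*(6 + 7*(-3))**2 + 2826 = (-21)**2*(6 - 21)**2 + 2826 = 441*(-15)**2 + 2826 = 441*225 + 2826 = 99225 + 2826 = 102051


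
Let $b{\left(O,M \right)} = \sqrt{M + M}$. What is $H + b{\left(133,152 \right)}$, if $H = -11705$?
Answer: $-11705 + 4 \sqrt{19} \approx -11688.0$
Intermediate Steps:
$b{\left(O,M \right)} = \sqrt{2} \sqrt{M}$ ($b{\left(O,M \right)} = \sqrt{2 M} = \sqrt{2} \sqrt{M}$)
$H + b{\left(133,152 \right)} = -11705 + \sqrt{2} \sqrt{152} = -11705 + \sqrt{2} \cdot 2 \sqrt{38} = -11705 + 4 \sqrt{19}$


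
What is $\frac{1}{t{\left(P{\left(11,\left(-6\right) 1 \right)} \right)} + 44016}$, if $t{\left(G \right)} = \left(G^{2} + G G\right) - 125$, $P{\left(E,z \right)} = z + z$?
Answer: $\frac{1}{44179} \approx 2.2635 \cdot 10^{-5}$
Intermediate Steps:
$P{\left(E,z \right)} = 2 z$
$t{\left(G \right)} = -125 + 2 G^{2}$ ($t{\left(G \right)} = \left(G^{2} + G^{2}\right) - 125 = 2 G^{2} - 125 = -125 + 2 G^{2}$)
$\frac{1}{t{\left(P{\left(11,\left(-6\right) 1 \right)} \right)} + 44016} = \frac{1}{\left(-125 + 2 \left(2 \left(\left(-6\right) 1\right)\right)^{2}\right) + 44016} = \frac{1}{\left(-125 + 2 \left(2 \left(-6\right)\right)^{2}\right) + 44016} = \frac{1}{\left(-125 + 2 \left(-12\right)^{2}\right) + 44016} = \frac{1}{\left(-125 + 2 \cdot 144\right) + 44016} = \frac{1}{\left(-125 + 288\right) + 44016} = \frac{1}{163 + 44016} = \frac{1}{44179}$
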